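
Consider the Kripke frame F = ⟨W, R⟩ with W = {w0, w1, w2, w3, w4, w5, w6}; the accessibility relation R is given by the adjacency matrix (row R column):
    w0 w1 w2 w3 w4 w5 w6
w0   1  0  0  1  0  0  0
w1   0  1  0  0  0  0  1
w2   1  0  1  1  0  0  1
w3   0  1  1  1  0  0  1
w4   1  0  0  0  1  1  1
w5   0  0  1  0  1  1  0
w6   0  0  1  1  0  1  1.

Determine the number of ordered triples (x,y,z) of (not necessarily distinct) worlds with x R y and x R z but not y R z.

Enumerating: (w0,w3,w0), (w1,w6,w1), (w2,w0,w2), (w2,w0,w6), (w2,w3,w0), (w2,w6,w0), (w3,w1,w2), (w3,w1,w3), (w3,w2,w1), (w3,w6,w1), (w4,w0,w4), (w4,w0,w5), … and 12 more.
Total: 24.

24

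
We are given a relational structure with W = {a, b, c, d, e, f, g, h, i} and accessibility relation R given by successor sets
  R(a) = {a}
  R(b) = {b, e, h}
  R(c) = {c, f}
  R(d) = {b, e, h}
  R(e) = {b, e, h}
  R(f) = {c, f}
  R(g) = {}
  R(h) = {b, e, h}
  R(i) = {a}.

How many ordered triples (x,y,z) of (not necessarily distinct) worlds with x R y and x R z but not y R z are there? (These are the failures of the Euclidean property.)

0

R is Euclidean; there are no such tuples.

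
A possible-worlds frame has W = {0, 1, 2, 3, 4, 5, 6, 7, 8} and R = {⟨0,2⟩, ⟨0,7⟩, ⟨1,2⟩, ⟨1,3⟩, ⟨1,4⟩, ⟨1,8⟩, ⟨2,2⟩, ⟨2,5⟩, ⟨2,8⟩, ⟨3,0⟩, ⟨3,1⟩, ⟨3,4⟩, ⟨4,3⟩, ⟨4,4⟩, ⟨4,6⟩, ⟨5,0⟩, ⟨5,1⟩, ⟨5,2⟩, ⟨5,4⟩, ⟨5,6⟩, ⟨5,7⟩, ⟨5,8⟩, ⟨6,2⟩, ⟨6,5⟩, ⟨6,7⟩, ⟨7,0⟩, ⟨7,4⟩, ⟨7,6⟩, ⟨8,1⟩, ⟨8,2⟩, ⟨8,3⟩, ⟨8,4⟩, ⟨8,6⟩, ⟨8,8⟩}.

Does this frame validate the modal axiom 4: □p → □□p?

Axiom 4 corresponds to the accessibility relation being transitive.
Transitive: no — 0 R 2 and 2 R 5, but not 0 R 5.

No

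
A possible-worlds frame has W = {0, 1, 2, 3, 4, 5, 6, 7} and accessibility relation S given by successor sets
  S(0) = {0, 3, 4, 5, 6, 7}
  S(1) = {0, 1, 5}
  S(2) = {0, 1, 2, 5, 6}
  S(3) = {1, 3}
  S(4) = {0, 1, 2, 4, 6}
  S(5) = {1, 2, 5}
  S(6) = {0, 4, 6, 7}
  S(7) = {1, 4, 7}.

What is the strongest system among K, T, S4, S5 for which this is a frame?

T

Reflexive (axiom T): yes — every world is S-related to itself.
Transitive (axiom 4): no — 0 S 3 and 3 S 1, but not 0 S 1.
Euclidean (axiom 5): no — 0 S 3 and 0 S 4, but not 3 S 4.
So F validates K, T; S4 would additionally require S to be transitive. The strongest is T.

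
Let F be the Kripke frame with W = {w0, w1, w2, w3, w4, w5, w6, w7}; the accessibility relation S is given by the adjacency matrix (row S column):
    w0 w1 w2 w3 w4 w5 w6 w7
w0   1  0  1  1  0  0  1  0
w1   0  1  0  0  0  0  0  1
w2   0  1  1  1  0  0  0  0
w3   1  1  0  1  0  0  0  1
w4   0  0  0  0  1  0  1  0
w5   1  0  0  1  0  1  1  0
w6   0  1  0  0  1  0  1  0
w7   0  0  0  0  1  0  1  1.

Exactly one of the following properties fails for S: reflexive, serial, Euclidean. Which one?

Reflexive: yes — every world is S-related to itself.
Serial: yes — every world has a successor (e.g. w0 S w0).
Euclidean: no — w0 S w2 and w0 S w6, but not w2 S w6.
Only Euclidean fails.

Euclidean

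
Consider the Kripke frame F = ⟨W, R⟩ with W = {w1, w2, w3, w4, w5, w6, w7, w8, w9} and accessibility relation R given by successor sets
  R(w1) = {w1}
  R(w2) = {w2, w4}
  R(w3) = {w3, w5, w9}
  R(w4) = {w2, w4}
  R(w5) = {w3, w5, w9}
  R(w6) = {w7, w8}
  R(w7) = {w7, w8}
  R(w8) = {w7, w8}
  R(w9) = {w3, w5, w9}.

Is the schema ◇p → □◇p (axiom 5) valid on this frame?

The schema 5 characterises exactly the Euclidean frames.
Euclidean: yes — any two successors of a common world are R-related.

Yes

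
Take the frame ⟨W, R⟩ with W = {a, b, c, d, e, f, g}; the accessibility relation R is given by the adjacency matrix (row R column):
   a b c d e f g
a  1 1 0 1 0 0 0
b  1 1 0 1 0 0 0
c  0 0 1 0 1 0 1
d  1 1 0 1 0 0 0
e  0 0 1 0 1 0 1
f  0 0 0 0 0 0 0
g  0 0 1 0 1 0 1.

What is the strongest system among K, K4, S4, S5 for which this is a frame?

K4

Transitive (axiom 4): yes — every two-step R-path is closed by a direct edge.
Reflexive (axiom T): no — f is not related to itself.
Euclidean (axiom 5): yes — any two successors of a common world are R-related.
So F validates K, K4; S4 would additionally require R to be reflexive. The strongest is K4.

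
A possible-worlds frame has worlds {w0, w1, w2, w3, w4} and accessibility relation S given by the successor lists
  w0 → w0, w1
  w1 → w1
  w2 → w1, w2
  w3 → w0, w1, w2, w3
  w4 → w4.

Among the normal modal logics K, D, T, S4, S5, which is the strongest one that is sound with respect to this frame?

Serial (axiom D): yes — every world has a successor (e.g. w0 S w0).
Reflexive (axiom T): yes — every world is S-related to itself.
Transitive (axiom 4): yes — every two-step S-path is closed by a direct edge.
Euclidean (axiom 5): no — w3 S w0 and w3 S w2, but not w0 S w2.
So F validates K, D, T, S4; S5 would additionally require S to be Euclidean. The strongest is S4.

S4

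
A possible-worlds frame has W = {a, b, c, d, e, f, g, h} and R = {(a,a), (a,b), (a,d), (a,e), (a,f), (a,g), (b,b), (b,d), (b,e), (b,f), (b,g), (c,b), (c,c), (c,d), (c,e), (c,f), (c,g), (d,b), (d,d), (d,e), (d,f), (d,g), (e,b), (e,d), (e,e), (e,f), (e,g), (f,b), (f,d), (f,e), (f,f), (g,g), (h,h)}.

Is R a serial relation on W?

Serial: yes — every world has a successor (e.g. a R a).

Yes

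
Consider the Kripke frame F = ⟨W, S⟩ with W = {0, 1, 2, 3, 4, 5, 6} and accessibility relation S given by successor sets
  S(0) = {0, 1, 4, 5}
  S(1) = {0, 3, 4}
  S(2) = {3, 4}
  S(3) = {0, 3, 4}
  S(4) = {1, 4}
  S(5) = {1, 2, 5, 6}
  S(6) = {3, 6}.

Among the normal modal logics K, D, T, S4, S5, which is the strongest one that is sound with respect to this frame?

Serial (axiom D): yes — every world has a successor (e.g. 0 S 0).
Reflexive (axiom T): no — 1 is not related to itself.
Transitive (axiom 4): no — 0 S 1 and 1 S 3, but not 0 S 3.
Euclidean (axiom 5): no — 0 S 1 and 0 S 5, but not 1 S 5.
So F validates K, D; T would additionally require S to be reflexive. The strongest is D.

D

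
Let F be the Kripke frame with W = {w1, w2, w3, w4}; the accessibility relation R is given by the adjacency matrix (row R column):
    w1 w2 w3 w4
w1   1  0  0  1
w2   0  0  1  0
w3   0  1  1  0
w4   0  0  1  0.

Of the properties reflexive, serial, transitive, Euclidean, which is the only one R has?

Reflexive: no — w2 is not related to itself.
Serial: yes — every world has a successor (e.g. w1 R w1).
Transitive: no — w1 R w4 and w4 R w3, but not w1 R w3.
Euclidean: no — w1 R w4 and w1 R w1, but not w4 R w1.
Only serial holds.

serial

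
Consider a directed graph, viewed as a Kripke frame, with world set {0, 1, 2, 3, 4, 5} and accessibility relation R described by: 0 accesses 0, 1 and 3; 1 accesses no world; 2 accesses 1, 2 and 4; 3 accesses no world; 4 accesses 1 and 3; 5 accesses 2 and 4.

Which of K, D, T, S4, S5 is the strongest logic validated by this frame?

K

Serial (axiom D): no — 1 has no R-successor.
Reflexive (axiom T): no — 1 is not related to itself.
Transitive (axiom 4): no — 2 R 4 and 4 R 3, but not 2 R 3.
Euclidean (axiom 5): no — 0 R 1 and 0 R 3, but not 1 R 3.
So F validates K; D would additionally require R to be serial. The strongest is K.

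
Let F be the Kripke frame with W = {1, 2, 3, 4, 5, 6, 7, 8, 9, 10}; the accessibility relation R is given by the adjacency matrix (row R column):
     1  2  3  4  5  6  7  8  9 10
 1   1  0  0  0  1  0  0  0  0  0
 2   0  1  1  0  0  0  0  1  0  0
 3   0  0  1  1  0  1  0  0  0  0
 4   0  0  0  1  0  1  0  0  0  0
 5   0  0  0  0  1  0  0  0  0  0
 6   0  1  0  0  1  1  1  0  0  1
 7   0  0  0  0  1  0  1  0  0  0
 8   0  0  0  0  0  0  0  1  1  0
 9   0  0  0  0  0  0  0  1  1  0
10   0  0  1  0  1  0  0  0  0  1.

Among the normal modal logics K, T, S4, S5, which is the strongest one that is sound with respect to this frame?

Reflexive (axiom T): yes — every world is R-related to itself.
Transitive (axiom 4): no — 10 R 3 and 3 R 4, but not 10 R 4.
Euclidean (axiom 5): no — 10 R 3 and 10 R 5, but not 3 R 5.
So F validates K, T; S4 would additionally require R to be transitive. The strongest is T.

T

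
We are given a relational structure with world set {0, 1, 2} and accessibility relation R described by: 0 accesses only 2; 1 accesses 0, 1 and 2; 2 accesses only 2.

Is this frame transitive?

Transitive: yes — every two-step R-path is closed by a direct edge.

Yes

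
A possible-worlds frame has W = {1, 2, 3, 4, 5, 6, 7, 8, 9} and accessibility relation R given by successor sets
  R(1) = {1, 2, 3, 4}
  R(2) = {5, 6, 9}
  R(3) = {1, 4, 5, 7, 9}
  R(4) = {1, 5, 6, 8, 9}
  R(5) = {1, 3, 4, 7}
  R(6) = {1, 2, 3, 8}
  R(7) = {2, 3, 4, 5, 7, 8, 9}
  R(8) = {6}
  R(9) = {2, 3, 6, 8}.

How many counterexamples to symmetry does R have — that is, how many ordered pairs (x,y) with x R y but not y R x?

15

Enumerating: (1,2), (2,5), (3,4), (4,6), (4,8), (4,9), (5,1), (6,1), (6,3), (7,2), (7,4), (7,8), (7,9), (9,6), (9,8).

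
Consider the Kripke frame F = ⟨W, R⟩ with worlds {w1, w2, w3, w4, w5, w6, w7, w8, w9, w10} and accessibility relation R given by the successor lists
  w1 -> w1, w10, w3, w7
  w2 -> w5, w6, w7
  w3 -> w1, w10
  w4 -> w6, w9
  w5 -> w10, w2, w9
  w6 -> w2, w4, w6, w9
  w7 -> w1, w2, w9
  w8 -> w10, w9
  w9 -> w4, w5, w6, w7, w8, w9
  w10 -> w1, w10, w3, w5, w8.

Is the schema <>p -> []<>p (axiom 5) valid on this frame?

No

The schema 5 characterises exactly the Euclidean frames.
Euclidean: no — w1 R w10 and w1 R w7, but not w10 R w7.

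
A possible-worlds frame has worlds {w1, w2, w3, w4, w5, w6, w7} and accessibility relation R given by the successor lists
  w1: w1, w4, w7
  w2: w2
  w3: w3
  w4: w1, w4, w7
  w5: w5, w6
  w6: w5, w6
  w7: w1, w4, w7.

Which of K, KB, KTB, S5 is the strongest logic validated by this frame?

Symmetric (axiom B): yes — every pair in R has its reverse in R.
Reflexive (axiom T): yes — every world is R-related to itself.
Euclidean (axiom 5): yes — any two successors of a common world are R-related.
So F validates K, KB, KTB, S5. The strongest is S5.

S5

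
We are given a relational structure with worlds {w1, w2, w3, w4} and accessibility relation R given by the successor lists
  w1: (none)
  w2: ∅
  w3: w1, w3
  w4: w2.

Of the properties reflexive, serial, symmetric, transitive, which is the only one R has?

transitive

Reflexive: no — w1 is not related to itself.
Serial: no — w1 has no R-successor.
Symmetric: no — w3 R w1 but not w1 R w3.
Transitive: yes — every two-step R-path is closed by a direct edge.
Only transitive holds.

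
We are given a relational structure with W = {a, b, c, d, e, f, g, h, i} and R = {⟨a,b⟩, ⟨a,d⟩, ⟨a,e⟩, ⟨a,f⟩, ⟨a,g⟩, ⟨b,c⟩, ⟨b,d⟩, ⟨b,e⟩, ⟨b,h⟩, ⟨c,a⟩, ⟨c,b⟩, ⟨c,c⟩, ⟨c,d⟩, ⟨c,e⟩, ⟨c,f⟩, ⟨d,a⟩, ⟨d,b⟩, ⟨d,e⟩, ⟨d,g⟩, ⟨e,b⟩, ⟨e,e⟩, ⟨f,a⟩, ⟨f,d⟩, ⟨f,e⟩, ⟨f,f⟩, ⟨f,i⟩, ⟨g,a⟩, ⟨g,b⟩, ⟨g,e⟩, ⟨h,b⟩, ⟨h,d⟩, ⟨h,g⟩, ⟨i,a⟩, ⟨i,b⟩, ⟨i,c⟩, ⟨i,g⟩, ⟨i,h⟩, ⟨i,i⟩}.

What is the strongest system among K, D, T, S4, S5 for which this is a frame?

D

Serial (axiom D): yes — every world has a successor (e.g. a R b).
Reflexive (axiom T): no — a is not related to itself.
Transitive (axiom 4): no — a R b and b R c, but not a R c.
Euclidean (axiom 5): no — a R b and a R f, but not b R f.
So F validates K, D; T would additionally require R to be reflexive. The strongest is D.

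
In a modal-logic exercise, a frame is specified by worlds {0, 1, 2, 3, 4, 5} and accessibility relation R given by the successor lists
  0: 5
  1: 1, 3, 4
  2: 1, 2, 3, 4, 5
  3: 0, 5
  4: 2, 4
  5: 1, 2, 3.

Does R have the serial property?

Serial: yes — every world has a successor (e.g. 0 R 5).

Yes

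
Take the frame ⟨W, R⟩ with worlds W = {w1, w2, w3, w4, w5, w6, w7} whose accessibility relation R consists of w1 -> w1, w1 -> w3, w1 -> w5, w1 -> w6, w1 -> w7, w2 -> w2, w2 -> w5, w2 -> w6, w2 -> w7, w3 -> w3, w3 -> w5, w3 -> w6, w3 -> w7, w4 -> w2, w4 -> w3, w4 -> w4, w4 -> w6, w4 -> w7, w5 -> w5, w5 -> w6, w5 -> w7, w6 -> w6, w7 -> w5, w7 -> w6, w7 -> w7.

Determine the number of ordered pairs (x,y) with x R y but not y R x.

16

Enumerating: (w1,w3), (w1,w5), (w1,w6), (w1,w7), (w2,w5), (w2,w6), (w2,w7), (w3,w5), (w3,w6), (w3,w7), (w4,w2), (w4,w3), (w4,w6), (w4,w7), (w5,w6), (w7,w6).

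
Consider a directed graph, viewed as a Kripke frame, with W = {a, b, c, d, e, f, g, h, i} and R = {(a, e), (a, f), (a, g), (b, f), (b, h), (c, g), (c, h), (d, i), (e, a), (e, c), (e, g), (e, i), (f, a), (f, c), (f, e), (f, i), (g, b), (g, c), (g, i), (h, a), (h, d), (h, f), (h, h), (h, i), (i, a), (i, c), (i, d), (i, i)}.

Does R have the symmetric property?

Symmetric: no — a R g but not g R a.

No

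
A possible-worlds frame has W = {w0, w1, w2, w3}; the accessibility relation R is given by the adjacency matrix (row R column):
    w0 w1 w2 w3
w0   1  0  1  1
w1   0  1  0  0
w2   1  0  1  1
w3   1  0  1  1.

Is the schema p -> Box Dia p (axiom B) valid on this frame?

The schema B characterises exactly the symmetric frames.
Symmetric: yes — every pair in R has its reverse in R.

Yes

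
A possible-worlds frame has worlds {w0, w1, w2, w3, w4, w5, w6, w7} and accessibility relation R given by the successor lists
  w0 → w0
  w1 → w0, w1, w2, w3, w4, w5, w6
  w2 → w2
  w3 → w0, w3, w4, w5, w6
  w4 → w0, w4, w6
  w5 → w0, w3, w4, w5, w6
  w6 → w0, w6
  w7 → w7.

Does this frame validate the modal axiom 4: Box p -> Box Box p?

Axiom 4 corresponds to the accessibility relation being transitive.
Transitive: yes — every two-step R-path is closed by a direct edge.

Yes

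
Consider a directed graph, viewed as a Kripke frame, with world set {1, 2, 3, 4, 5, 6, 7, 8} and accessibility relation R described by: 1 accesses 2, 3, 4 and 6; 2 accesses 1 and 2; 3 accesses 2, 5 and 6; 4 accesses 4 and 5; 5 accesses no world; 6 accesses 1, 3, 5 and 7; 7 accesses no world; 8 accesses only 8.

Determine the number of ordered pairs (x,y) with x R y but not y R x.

Enumerating: (1,3), (1,4), (3,2), (3,5), (4,5), (6,5), (6,7).

7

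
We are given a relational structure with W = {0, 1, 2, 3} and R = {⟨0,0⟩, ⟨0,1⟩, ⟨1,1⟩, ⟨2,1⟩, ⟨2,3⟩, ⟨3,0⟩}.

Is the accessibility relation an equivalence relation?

Reflexive: no — 2 is not related to itself.
Symmetric: no — 0 R 1 but not 1 R 0.
Transitive: no — 2 R 3 and 3 R 0, but not 2 R 0.
So R is not an equivalence relation.

No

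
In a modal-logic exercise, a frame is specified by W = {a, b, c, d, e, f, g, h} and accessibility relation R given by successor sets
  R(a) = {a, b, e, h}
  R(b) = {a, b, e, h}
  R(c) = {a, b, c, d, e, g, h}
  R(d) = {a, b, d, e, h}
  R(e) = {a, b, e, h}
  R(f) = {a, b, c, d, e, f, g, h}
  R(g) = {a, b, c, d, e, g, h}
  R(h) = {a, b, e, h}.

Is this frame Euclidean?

Euclidean: no — c R a and c R d, but not a R d.

No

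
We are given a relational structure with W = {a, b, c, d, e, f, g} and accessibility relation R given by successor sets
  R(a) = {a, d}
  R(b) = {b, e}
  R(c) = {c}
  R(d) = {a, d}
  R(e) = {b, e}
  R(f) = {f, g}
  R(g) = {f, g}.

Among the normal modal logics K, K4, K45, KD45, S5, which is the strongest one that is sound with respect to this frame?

S5

Transitive (axiom 4): yes — every two-step R-path is closed by a direct edge.
Euclidean (axiom 5): yes — any two successors of a common world are R-related.
Serial (axiom D): yes — every world has a successor (e.g. a R a).
Reflexive (axiom T): yes — every world is R-related to itself.
So F validates K, K4, K45, KD45, S5. The strongest is S5.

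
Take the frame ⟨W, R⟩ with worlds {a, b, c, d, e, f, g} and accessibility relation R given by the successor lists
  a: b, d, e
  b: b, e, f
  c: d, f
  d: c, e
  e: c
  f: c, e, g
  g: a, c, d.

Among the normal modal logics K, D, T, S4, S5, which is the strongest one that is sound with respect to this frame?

D

Serial (axiom D): yes — every world has a successor (e.g. a R b).
Reflexive (axiom T): no — a is not related to itself.
Transitive (axiom 4): no — a R b and b R f, but not a R f.
Euclidean (axiom 5): no — a R b and a R d, but not b R d.
So F validates K, D; T would additionally require R to be reflexive. The strongest is D.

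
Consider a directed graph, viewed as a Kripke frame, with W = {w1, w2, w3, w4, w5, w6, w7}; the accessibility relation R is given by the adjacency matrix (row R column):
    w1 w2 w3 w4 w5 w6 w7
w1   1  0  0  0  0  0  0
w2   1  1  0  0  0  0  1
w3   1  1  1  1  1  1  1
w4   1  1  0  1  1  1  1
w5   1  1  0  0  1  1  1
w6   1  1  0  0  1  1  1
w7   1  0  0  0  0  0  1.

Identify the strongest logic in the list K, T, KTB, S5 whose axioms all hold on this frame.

T

Reflexive (axiom T): yes — every world is R-related to itself.
Symmetric (axiom B): no — w2 R w1 but not w1 R w2.
Euclidean (axiom 5): no — w2 R w1 and w2 R w7, but not w1 R w7.
So F validates K, T; KTB would additionally require R to be symmetric. The strongest is T.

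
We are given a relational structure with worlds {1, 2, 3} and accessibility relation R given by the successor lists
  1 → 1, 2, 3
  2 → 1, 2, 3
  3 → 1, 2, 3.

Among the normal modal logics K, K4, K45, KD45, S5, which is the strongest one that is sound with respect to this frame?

S5

Transitive (axiom 4): yes — every two-step R-path is closed by a direct edge.
Euclidean (axiom 5): yes — any two successors of a common world are R-related.
Serial (axiom D): yes — every world has a successor (e.g. 1 R 1).
Reflexive (axiom T): yes — every world is R-related to itself.
So F validates K, K4, K45, KD45, S5. The strongest is S5.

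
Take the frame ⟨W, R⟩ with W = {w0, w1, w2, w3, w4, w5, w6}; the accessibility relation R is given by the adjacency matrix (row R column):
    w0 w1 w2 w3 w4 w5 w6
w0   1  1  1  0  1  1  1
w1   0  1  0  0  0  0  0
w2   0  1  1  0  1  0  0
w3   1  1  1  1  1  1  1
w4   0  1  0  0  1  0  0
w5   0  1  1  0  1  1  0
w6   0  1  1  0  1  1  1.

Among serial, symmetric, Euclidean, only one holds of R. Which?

serial

Serial: yes — every world has a successor (e.g. w0 R w0).
Symmetric: no — w0 R w1 but not w1 R w0.
Euclidean: no — w0 R w1 and w0 R w2, but not w1 R w2.
Only serial holds.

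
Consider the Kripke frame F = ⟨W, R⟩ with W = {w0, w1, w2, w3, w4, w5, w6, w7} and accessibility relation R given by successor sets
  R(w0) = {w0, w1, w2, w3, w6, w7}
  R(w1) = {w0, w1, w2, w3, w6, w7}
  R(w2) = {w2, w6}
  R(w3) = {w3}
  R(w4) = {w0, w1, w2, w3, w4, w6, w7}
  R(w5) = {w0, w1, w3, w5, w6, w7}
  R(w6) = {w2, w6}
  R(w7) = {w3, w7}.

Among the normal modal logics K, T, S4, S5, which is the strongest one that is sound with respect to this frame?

T

Reflexive (axiom T): yes — every world is R-related to itself.
Transitive (axiom 4): no — w5 R w0 and w0 R w2, but not w5 R w2.
Euclidean (axiom 5): no — w0 R w2 and w0 R w1, but not w2 R w1.
So F validates K, T; S4 would additionally require R to be transitive. The strongest is T.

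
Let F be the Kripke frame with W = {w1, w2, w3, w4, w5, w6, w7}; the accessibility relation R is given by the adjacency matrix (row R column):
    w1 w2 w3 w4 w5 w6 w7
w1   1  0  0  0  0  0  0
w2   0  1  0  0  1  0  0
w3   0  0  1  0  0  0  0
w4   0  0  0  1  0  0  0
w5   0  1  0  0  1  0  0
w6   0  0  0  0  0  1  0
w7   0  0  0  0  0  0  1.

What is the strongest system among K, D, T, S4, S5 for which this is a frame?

Serial (axiom D): yes — every world has a successor (e.g. w1 R w1).
Reflexive (axiom T): yes — every world is R-related to itself.
Transitive (axiom 4): yes — every two-step R-path is closed by a direct edge.
Euclidean (axiom 5): yes — any two successors of a common world are R-related.
So F validates K, D, T, S4, S5. The strongest is S5.

S5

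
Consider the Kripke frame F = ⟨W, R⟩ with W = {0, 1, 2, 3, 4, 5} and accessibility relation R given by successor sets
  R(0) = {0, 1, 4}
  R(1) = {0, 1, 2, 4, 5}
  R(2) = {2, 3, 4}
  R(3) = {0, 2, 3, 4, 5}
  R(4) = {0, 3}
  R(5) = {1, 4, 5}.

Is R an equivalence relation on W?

No

Reflexive: no — 4 is not related to itself.
Symmetric: no — 1 R 2 but not 2 R 1.
Transitive: no — 0 R 1 and 1 R 2, but not 0 R 2.
So R is not an equivalence relation.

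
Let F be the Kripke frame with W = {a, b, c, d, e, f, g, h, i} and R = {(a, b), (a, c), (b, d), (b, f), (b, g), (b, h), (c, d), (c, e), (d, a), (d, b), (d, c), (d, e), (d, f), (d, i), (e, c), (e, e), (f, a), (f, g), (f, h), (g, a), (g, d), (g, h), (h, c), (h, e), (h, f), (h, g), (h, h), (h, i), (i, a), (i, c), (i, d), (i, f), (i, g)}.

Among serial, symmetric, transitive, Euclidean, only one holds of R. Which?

Serial: yes — every world has a successor (e.g. a R b).
Symmetric: no — a R b but not b R a.
Transitive: no — a R b and b R d, but not a R d.
Euclidean: no — a R b and a R c, but not b R c.
Only serial holds.

serial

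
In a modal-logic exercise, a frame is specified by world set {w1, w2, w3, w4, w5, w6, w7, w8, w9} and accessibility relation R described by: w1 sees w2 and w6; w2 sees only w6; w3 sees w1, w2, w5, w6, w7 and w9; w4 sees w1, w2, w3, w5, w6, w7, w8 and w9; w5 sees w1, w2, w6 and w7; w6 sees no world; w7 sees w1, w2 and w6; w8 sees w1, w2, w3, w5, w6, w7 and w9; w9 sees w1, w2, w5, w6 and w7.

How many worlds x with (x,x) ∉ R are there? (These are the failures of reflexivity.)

Enumerating: w1, w2, w3, w4, w5, w6, w7, w8, w9.

9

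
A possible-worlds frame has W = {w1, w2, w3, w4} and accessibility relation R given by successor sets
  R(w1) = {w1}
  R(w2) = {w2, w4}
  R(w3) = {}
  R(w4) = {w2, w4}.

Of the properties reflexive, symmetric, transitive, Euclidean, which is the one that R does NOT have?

Reflexive: no — w3 is not related to itself.
Symmetric: yes — every pair in R has its reverse in R.
Transitive: yes — every two-step R-path is closed by a direct edge.
Euclidean: yes — any two successors of a common world are R-related.
Only reflexive fails.

reflexive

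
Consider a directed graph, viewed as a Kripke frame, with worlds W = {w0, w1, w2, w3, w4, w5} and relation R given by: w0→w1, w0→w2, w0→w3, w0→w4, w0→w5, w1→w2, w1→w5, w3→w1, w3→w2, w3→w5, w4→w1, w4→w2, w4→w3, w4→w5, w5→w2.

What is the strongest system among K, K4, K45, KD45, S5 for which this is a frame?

K4

Transitive (axiom 4): yes — every two-step R-path is closed by a direct edge.
Euclidean (axiom 5): no — w0 R w1 and w0 R w3, but not w1 R w3.
Serial (axiom D): no — w2 has no R-successor.
Reflexive (axiom T): no — w0 is not related to itself.
So F validates K, K4; K45 would additionally require R to be Euclidean. The strongest is K4.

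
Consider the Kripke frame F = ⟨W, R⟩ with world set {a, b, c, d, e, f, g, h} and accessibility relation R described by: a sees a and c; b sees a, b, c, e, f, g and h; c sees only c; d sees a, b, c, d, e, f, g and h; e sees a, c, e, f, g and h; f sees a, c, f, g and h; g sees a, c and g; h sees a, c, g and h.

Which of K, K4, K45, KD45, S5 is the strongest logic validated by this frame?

K4

Transitive (axiom 4): yes — every two-step R-path is closed by a direct edge.
Euclidean (axiom 5): no — b R a and b R e, but not a R e.
Serial (axiom D): yes — every world has a successor (e.g. a R a).
Reflexive (axiom T): yes — every world is R-related to itself.
So F validates K, K4; K45 would additionally require R to be Euclidean. The strongest is K4.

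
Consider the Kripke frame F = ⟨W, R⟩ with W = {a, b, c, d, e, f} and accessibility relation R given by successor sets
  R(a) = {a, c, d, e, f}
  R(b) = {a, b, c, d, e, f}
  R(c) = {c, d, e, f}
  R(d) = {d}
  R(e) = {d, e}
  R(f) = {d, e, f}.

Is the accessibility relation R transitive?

Yes

Transitive: yes — every two-step R-path is closed by a direct edge.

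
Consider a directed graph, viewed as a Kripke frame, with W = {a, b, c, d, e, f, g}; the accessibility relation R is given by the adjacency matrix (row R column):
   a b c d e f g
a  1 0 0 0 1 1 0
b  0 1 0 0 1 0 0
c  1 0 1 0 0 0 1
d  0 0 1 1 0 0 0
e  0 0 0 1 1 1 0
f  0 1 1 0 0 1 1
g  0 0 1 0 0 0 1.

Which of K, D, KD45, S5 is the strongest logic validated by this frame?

Serial (axiom D): yes — every world has a successor (e.g. a R a).
Euclidean (axiom 5): no — a R f and a R e, but not f R e.
Transitive (axiom 4): no — a R e and e R d, but not a R d.
Reflexive (axiom T): yes — every world is R-related to itself.
So F validates K, D; KD45 would additionally require R to be Euclidean and transitive. The strongest is D.

D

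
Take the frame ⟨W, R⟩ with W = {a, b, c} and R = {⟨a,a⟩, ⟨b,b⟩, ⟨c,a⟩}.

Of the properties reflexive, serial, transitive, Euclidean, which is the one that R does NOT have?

reflexive

Reflexive: no — c is not related to itself.
Serial: yes — every world has a successor (e.g. a R a).
Transitive: yes — every two-step R-path is closed by a direct edge.
Euclidean: yes — any two successors of a common world are R-related.
Only reflexive fails.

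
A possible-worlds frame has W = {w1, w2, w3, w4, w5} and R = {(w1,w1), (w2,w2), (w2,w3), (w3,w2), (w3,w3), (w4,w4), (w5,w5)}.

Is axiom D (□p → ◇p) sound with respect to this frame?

The schema D characterises exactly the serial frames.
Serial: yes — every world has a successor (e.g. w1 R w1).

Yes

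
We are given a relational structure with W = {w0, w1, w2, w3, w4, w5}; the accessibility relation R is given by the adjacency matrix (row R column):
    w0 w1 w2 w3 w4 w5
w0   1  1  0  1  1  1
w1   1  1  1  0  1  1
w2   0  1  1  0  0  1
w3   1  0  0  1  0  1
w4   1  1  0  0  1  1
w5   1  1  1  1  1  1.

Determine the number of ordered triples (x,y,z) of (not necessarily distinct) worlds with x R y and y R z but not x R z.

18

Enumerating: (w0,w1,w2), (w0,w5,w2), (w1,w0,w3), (w1,w5,w3), (w2,w1,w0), (w2,w1,w4), (w2,w5,w0), (w2,w5,w3), (w2,w5,w4), (w3,w0,w1), (w3,w0,w4), (w3,w5,w1), (w3,w5,w2), (w3,w5,w4), (w4,w0,w3), (w4,w1,w2), (w4,w5,w2), (w4,w5,w3).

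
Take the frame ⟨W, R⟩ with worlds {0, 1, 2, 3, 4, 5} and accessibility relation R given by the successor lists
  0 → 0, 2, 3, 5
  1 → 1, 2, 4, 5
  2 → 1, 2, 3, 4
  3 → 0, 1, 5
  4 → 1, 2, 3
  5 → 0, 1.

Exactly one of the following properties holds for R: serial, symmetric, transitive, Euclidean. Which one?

serial

Serial: yes — every world has a successor (e.g. 0 R 0).
Symmetric: no — 0 R 2 but not 2 R 0.
Transitive: no — 0 R 2 and 2 R 1, but not 0 R 1.
Euclidean: no — 0 R 2 and 0 R 5, but not 2 R 5.
Only serial holds.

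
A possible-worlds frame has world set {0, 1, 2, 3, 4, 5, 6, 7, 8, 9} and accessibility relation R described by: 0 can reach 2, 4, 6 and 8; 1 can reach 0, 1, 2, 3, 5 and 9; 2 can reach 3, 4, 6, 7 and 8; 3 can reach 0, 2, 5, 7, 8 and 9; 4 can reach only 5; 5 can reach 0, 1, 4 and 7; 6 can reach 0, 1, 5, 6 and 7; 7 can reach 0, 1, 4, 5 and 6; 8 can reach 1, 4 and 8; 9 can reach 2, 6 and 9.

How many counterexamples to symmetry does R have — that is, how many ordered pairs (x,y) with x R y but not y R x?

26

Enumerating: (0,2), (0,4), (0,8), (1,0), (1,2), (1,3), (1,9), (2,4), (2,6), (2,7), (2,8), (3,0), … and 14 more.
Total: 26.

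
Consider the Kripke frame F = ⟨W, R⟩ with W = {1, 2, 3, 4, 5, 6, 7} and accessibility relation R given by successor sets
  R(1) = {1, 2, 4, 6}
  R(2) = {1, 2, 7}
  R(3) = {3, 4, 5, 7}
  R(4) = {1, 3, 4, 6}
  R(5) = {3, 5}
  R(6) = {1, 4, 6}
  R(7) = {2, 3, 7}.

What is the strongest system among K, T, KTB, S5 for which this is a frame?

Reflexive (axiom T): yes — every world is R-related to itself.
Symmetric (axiom B): yes — every pair in R has its reverse in R.
Euclidean (axiom 5): no — 1 R 2 and 1 R 4, but not 2 R 4.
So F validates K, T, KTB; S5 would additionally require R to be Euclidean. The strongest is KTB.

KTB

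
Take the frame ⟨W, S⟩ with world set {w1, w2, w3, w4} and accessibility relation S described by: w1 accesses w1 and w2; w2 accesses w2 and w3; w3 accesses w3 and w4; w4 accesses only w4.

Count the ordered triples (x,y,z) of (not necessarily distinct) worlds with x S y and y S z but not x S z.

2

Enumerating: (w1,w2,w3), (w2,w3,w4).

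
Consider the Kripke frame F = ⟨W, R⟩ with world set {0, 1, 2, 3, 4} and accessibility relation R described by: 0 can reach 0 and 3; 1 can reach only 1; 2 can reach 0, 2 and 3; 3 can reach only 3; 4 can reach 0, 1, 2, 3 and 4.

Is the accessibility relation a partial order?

Yes

Reflexive: yes — every world is R-related to itself.
Transitive: yes — every two-step R-path is closed by a direct edge.
Antisymmetric: yes — no distinct pair is related both ways.
So R is a partial order.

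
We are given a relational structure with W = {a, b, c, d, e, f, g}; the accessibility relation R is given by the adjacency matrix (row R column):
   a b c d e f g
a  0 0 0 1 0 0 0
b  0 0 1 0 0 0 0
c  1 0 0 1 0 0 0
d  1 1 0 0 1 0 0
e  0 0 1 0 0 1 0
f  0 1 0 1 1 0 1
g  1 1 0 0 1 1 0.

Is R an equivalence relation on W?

Reflexive: no — a is not related to itself.
Symmetric: no — b R c but not c R b.
Transitive: no — a R d and d R b, but not a R b.
So R is not an equivalence relation.

No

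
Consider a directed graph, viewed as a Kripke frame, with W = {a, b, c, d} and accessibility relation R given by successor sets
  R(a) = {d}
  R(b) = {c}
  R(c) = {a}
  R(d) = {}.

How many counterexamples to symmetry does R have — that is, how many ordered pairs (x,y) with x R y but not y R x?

3

Enumerating: (a,d), (b,c), (c,a).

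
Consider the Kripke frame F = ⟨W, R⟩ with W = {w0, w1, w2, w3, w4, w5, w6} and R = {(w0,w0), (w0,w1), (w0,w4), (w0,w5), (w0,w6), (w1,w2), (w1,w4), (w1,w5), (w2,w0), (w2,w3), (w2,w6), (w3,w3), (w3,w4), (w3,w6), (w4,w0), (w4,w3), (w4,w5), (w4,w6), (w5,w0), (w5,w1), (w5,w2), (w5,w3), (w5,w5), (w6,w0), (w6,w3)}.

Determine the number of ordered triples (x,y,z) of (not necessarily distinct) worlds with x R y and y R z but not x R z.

Enumerating: (w0,w1,w2), (w0,w4,w3), (w0,w5,w2), (w0,w5,w3), (w0,w6,w3), (w1,w2,w0), (w1,w2,w3), (w1,w2,w6), (w1,w4,w0), (w1,w4,w3), (w1,w4,w6), (w1,w5,w0), … and 26 more.
Total: 38.

38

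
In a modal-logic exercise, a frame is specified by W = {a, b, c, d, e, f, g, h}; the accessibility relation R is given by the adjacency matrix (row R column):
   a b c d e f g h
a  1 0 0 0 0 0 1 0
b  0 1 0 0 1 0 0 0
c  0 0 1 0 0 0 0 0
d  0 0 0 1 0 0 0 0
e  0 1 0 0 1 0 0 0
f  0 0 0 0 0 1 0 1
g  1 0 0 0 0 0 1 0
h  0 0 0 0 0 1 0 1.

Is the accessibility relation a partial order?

No

Reflexive: yes — every world is R-related to itself.
Transitive: yes — every two-step R-path is closed by a direct edge.
Antisymmetric: no — a R g and g R a with a ≠ g.
So R is not a partial order.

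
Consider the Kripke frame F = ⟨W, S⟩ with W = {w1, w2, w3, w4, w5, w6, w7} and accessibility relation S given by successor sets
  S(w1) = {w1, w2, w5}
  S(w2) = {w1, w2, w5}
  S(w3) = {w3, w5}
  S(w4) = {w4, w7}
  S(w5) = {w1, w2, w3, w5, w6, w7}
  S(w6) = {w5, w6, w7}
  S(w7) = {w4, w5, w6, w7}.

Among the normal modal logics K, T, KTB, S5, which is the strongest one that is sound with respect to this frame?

Reflexive (axiom T): yes — every world is S-related to itself.
Symmetric (axiom B): yes — every pair in S has its reverse in S.
Euclidean (axiom 5): no — w5 S w1 and w5 S w3, but not w1 S w3.
So F validates K, T, KTB; S5 would additionally require S to be Euclidean. The strongest is KTB.

KTB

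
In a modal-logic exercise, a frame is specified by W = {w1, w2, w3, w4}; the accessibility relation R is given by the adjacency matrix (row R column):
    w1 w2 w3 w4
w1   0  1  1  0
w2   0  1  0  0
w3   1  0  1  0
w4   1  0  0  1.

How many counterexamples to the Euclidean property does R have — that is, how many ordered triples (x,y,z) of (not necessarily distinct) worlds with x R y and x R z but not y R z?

Enumerating: (w1,w2,w3), (w1,w3,w2), (w3,w1,w1), (w4,w1,w1), (w4,w1,w4).

5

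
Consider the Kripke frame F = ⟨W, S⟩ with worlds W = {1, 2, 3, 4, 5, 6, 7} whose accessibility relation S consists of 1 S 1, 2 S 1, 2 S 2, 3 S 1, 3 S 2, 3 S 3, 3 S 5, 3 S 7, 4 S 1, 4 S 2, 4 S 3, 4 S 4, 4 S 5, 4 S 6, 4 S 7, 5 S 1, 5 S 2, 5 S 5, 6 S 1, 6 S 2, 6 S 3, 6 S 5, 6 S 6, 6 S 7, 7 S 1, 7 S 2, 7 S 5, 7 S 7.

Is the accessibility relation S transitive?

Transitive: yes — every two-step S-path is closed by a direct edge.

Yes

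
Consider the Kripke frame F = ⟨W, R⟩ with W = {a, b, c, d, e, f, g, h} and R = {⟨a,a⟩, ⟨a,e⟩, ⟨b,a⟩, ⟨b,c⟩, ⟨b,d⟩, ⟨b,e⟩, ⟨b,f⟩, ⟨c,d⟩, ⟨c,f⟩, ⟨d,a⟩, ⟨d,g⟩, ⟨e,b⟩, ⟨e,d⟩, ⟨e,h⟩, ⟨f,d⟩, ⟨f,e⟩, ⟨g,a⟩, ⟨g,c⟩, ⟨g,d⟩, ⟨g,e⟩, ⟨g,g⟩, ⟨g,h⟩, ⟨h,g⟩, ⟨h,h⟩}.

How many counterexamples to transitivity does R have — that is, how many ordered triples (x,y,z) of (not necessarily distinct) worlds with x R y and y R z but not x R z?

Enumerating: (a,e,b), (a,e,d), (a,e,h), (b,d,g), (b,e,b), (b,e,h), (c,d,a), (c,d,g), (c,f,e), (d,a,e), (d,g,c), (d,g,d), … and 19 more.
Total: 31.

31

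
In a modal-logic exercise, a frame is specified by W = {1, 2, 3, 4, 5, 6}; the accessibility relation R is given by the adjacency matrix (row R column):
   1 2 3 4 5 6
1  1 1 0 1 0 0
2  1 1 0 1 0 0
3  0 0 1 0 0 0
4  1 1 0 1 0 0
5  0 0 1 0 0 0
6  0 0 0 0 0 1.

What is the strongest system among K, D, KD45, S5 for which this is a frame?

Serial (axiom D): yes — every world has a successor (e.g. 1 R 1).
Euclidean (axiom 5): yes — any two successors of a common world are R-related.
Transitive (axiom 4): yes — every two-step R-path is closed by a direct edge.
Reflexive (axiom T): no — 5 is not related to itself.
So F validates K, D, KD45; S5 would additionally require R to be reflexive. The strongest is KD45.

KD45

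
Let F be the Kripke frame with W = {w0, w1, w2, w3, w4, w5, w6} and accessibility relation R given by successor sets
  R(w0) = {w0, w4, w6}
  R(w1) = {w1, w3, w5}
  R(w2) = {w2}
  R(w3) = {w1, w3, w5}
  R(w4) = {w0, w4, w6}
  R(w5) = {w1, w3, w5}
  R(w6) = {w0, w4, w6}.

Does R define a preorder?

Yes

Reflexive: yes — every world is R-related to itself.
Transitive: yes — every two-step R-path is closed by a direct edge.
So R is a preorder.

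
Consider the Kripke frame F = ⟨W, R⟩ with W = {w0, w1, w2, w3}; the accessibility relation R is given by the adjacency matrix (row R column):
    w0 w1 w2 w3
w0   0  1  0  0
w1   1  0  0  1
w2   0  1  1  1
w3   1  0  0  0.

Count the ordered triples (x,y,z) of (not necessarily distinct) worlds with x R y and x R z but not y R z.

10

Enumerating: (w0,w1,w1), (w1,w0,w0), (w1,w0,w3), (w1,w3,w3), (w2,w1,w1), (w2,w1,w2), (w2,w3,w1), (w2,w3,w2), (w2,w3,w3), (w3,w0,w0).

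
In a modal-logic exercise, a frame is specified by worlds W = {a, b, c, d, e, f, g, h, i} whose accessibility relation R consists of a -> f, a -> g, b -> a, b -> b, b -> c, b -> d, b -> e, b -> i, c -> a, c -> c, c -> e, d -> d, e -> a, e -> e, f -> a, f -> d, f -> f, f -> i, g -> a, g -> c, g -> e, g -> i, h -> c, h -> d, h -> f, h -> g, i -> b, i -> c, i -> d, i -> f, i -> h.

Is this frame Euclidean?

Euclidean: no — a R f and a R g, but not f R g.

No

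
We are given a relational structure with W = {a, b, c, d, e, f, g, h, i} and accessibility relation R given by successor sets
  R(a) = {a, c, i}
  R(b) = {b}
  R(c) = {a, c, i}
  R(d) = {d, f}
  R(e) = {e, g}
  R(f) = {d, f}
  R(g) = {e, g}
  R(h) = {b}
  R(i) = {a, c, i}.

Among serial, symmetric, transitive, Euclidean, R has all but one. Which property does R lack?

Serial: yes — every world has a successor (e.g. a R a).
Symmetric: no — h R b but not b R h.
Transitive: yes — every two-step R-path is closed by a direct edge.
Euclidean: yes — any two successors of a common world are R-related.
Only symmetric fails.

symmetric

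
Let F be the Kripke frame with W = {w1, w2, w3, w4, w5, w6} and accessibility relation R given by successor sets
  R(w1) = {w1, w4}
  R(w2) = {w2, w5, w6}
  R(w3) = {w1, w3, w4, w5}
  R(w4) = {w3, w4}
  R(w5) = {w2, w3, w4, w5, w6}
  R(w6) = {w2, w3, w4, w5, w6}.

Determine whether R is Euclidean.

No

Euclidean: no — w3 R w1 and w3 R w5, but not w1 R w5.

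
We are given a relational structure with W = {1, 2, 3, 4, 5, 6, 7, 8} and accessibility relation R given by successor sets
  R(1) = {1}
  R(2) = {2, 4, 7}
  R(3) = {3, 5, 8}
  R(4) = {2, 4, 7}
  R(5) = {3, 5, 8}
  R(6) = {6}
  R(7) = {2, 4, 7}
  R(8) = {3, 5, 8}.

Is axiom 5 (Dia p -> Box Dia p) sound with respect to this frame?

By correspondence theory, 5 is valid on a frame iff R is Euclidean.
Euclidean: yes — any two successors of a common world are R-related.

Yes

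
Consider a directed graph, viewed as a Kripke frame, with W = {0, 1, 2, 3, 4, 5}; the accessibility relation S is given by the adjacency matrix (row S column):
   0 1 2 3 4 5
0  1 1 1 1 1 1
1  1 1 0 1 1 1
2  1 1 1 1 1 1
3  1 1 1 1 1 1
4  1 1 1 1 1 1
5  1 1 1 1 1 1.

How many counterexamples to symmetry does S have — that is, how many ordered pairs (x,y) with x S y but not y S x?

1

Enumerating: (2,1).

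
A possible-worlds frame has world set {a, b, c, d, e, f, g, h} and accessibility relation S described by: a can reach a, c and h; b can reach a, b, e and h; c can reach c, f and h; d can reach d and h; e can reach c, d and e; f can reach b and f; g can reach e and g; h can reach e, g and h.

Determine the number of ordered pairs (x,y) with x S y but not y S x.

14

Enumerating: (a,c), (a,h), (b,a), (b,e), (b,h), (c,f), (c,h), (d,h), (e,c), (e,d), (f,b), (g,e), (h,e), (h,g).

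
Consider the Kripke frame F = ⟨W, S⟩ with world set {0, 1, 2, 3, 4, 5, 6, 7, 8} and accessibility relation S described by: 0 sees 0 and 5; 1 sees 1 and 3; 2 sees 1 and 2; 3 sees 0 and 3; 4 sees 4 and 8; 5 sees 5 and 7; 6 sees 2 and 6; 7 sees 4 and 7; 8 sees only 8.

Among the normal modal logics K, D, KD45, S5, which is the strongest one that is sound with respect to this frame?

Serial (axiom D): yes — every world has a successor (e.g. 0 S 0).
Euclidean (axiom 5): no — 0 S 5 and 0 S 0, but not 5 S 0.
Transitive (axiom 4): no — 0 S 5 and 5 S 7, but not 0 S 7.
Reflexive (axiom T): yes — every world is S-related to itself.
So F validates K, D; KD45 would additionally require S to be Euclidean and transitive. The strongest is D.

D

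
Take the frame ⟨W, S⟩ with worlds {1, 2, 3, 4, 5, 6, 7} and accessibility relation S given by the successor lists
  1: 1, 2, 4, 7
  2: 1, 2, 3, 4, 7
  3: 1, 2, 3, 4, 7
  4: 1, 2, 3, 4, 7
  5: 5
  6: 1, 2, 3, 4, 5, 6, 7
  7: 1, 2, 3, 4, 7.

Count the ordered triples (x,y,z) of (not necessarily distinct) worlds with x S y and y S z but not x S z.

Enumerating: (1,2,3), (1,4,3), (1,7,3).

3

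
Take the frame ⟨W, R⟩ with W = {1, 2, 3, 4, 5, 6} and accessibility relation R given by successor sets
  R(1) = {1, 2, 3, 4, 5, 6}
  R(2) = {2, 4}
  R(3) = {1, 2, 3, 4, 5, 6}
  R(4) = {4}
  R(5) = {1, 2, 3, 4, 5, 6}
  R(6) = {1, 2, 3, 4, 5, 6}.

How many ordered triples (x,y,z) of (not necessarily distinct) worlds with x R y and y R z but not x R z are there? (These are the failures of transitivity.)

R is transitive; there are no such tuples.

0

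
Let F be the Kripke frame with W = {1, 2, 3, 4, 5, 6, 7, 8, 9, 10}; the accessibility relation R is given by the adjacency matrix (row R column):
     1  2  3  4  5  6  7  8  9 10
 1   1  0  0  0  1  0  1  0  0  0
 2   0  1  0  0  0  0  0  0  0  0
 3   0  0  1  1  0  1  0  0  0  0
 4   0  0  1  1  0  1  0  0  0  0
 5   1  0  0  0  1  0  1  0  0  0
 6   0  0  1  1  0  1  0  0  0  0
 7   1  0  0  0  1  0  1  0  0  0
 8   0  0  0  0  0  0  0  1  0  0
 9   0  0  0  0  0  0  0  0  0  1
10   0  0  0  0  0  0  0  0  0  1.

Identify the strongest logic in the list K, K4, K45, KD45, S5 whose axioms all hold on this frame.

Transitive (axiom 4): yes — every two-step R-path is closed by a direct edge.
Euclidean (axiom 5): yes — any two successors of a common world are R-related.
Serial (axiom D): yes — every world has a successor (e.g. 1 R 1).
Reflexive (axiom T): no — 9 is not related to itself.
So F validates K, K4, K45, KD45; S5 would additionally require R to be reflexive. The strongest is KD45.

KD45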